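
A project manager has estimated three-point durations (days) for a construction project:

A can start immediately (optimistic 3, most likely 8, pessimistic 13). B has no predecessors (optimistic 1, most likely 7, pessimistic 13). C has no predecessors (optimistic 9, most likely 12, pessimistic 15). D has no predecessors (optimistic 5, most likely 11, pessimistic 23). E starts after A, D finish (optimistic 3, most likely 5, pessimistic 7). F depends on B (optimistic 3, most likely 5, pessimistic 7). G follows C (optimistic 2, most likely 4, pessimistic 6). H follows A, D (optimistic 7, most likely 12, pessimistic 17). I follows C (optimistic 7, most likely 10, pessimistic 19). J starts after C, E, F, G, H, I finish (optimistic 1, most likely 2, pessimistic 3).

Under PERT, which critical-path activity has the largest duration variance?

te_A = (3 + 4·8 + 13)/6 = 48/6 = 8; σ²_A = ((13−3)/6)² = 2.778
te_B = (1 + 4·7 + 13)/6 = 42/6 = 7; σ²_B = ((13−1)/6)² = 4.000
te_C = (9 + 4·12 + 15)/6 = 72/6 = 12; σ²_C = ((15−9)/6)² = 1.000
te_D = (5 + 4·11 + 23)/6 = 72/6 = 12; σ²_D = ((23−5)/6)² = 9.000
te_E = (3 + 4·5 + 7)/6 = 30/6 = 5; σ²_E = ((7−3)/6)² = 0.444
te_F = (3 + 4·5 + 7)/6 = 30/6 = 5; σ²_F = ((7−3)/6)² = 0.444
te_G = (2 + 4·4 + 6)/6 = 24/6 = 4; σ²_G = ((6−2)/6)² = 0.444
te_H = (7 + 4·12 + 17)/6 = 72/6 = 12; σ²_H = ((17−7)/6)² = 2.778
te_I = (7 + 4·10 + 19)/6 = 66/6 = 11; σ²_I = ((19−7)/6)² = 4.000
te_J = (1 + 4·2 + 3)/6 = 12/6 = 2; σ²_J = ((3−1)/6)² = 0.111

Forward pass:
ES_A = 0; EF_A = 8
ES_B = 0; EF_B = 7
ES_C = 0; EF_C = 12
ES_D = 0; EF_D = 12
ES_E = max(EF_A=8, EF_D=12) = 12; EF_E = 12+5 = 17
ES_F = 7; EF_F = 7+5 = 12
ES_G = 12; EF_G = 12+4 = 16
ES_H = max(EF_A=8, EF_D=12) = 12; EF_H = 12+12 = 24
ES_I = 12; EF_I = 12+11 = 23
ES_J = max(EF_C=12, EF_E=17, EF_F=12, EF_G=16, EF_H=24, EF_I=23) = 24; EF_J = 24+2 = 26
Expected project duration μ = 26 days. Critical path: D → H → J.

Variances on critical path: σ²_D=9.000, σ²_H=2.778, σ²_J=0.111.
Largest is σ²_D = 9.000.

D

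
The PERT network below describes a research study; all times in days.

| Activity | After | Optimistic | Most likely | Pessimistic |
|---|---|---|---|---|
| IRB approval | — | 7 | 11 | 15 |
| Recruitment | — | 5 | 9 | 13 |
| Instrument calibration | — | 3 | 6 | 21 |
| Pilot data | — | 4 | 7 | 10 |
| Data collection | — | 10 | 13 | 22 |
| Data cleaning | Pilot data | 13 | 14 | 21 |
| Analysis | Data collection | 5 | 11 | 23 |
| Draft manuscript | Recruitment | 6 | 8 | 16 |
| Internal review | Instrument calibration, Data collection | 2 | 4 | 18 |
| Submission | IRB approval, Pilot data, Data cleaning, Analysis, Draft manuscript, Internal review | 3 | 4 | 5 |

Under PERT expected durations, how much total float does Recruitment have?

te_IRB approval = (7 + 4·11 + 15)/6 = 66/6 = 11
te_Recruitment = (5 + 4·9 + 13)/6 = 54/6 = 9
te_Instrument calibration = (3 + 4·6 + 21)/6 = 48/6 = 8
te_Pilot data = (4 + 4·7 + 10)/6 = 42/6 = 7
te_Data collection = (10 + 4·13 + 22)/6 = 84/6 = 14
te_Data cleaning = (13 + 4·14 + 21)/6 = 90/6 = 15
te_Analysis = (5 + 4·11 + 23)/6 = 72/6 = 12
te_Draft manuscript = (6 + 4·8 + 16)/6 = 54/6 = 9
te_Internal review = (2 + 4·4 + 18)/6 = 36/6 = 6
te_Submission = (3 + 4·4 + 5)/6 = 24/6 = 4

Forward pass:
ES_IRB approval = 0; EF_IRB approval = 11
ES_Recruitment = 0; EF_Recruitment = 9
ES_Instrument calibration = 0; EF_Instrument calibration = 8
ES_Pilot data = 0; EF_Pilot data = 7
ES_Data collection = 0; EF_Data collection = 14
ES_Data cleaning = 7; EF_Data cleaning = 7+15 = 22
ES_Analysis = 14; EF_Analysis = 14+12 = 26
ES_Draft manuscript = 9; EF_Draft manuscript = 9+9 = 18
ES_Internal review = max(EF_Instrument calibration=8, EF_Data collection=14) = 14; EF_Internal review = 14+6 = 20
ES_Submission = max(EF_IRB approval=11, EF_Pilot data=7, EF_Data cleaning=22, EF_Analysis=26, EF_Draft manuscript=18, EF_Internal review=20) = 26; EF_Submission = 26+4 = 30
Expected project duration μ = 30 days. Critical path: Data collection → Analysis → Submission.

Backward pass:
LF_Submission = 30; LS_Submission = 30−4 = 26
LF_Internal review = LS_Submission = 26; LS_Internal review = 26−6 = 20
LF_Draft manuscript = LS_Submission = 26; LS_Draft manuscript = 26−9 = 17
LF_Analysis = LS_Submission = 26; LS_Analysis = 26−12 = 14
LF_Data cleaning = LS_Submission = 26; LS_Data cleaning = 26−15 = 11
LF_Data collection = min(LS_Analysis=14, LS_Internal review=20) = 14; LS_Data collection = 14−14 = 0
LF_Pilot data = min(LS_Data cleaning=11, LS_Submission=26) = 11; LS_Pilot data = 11−7 = 4
LF_Instrument calibration = LS_Internal review = 20; LS_Instrument calibration = 20−8 = 12
LF_Recruitment = LS_Draft manuscript = 17; LS_Recruitment = 17−9 = 8
LF_IRB approval = LS_Submission = 26; LS_IRB approval = 26−11 = 15
Slack_Recruitment = LS_Recruitment − ES_Recruitment = 8 − 0 = 8

8 days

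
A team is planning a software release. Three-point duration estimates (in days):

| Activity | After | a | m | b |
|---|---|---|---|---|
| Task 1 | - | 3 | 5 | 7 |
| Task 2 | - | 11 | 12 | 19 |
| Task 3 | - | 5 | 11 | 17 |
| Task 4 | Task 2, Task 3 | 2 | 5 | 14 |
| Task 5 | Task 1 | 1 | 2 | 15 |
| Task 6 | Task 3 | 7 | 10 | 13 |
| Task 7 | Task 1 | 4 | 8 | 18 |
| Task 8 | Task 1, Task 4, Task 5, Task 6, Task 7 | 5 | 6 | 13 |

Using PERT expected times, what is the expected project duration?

28 days

te_Task 1 = (3 + 4·5 + 7)/6 = 30/6 = 5
te_Task 2 = (11 + 4·12 + 19)/6 = 78/6 = 13
te_Task 3 = (5 + 4·11 + 17)/6 = 66/6 = 11
te_Task 4 = (2 + 4·5 + 14)/6 = 36/6 = 6
te_Task 5 = (1 + 4·2 + 15)/6 = 24/6 = 4
te_Task 6 = (7 + 4·10 + 13)/6 = 60/6 = 10
te_Task 7 = (4 + 4·8 + 18)/6 = 54/6 = 9
te_Task 8 = (5 + 4·6 + 13)/6 = 42/6 = 7

Forward pass:
ES_Task 1 = 0; EF_Task 1 = 5
ES_Task 2 = 0; EF_Task 2 = 13
ES_Task 3 = 0; EF_Task 3 = 11
ES_Task 4 = max(EF_Task 2=13, EF_Task 3=11) = 13; EF_Task 4 = 13+6 = 19
ES_Task 5 = 5; EF_Task 5 = 5+4 = 9
ES_Task 6 = 11; EF_Task 6 = 11+10 = 21
ES_Task 7 = 5; EF_Task 7 = 5+9 = 14
ES_Task 8 = max(EF_Task 1=5, EF_Task 4=19, EF_Task 5=9, EF_Task 6=21, EF_Task 7=14) = 21; EF_Task 8 = 21+7 = 28
Expected project duration μ = 28 days. Critical path: Task 3 → Task 6 → Task 8.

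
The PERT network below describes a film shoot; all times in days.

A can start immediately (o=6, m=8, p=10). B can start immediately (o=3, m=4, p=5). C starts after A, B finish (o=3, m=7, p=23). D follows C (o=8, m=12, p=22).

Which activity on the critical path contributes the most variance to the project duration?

C

te_A = (6 + 4·8 + 10)/6 = 48/6 = 8; σ²_A = ((10−6)/6)² = 0.444
te_B = (3 + 4·4 + 5)/6 = 24/6 = 4; σ²_B = ((5−3)/6)² = 0.111
te_C = (3 + 4·7 + 23)/6 = 54/6 = 9; σ²_C = ((23−3)/6)² = 11.111
te_D = (8 + 4·12 + 22)/6 = 78/6 = 13; σ²_D = ((22−8)/6)² = 5.444

Forward pass:
ES_A = 0; EF_A = 8
ES_B = 0; EF_B = 4
ES_C = max(EF_A=8, EF_B=4) = 8; EF_C = 8+9 = 17
ES_D = 17; EF_D = 17+13 = 30
Expected project duration μ = 30 days. Critical path: A → C → D.

Variances on critical path: σ²_A=0.444, σ²_C=11.111, σ²_D=5.444.
Largest is σ²_C = 11.111.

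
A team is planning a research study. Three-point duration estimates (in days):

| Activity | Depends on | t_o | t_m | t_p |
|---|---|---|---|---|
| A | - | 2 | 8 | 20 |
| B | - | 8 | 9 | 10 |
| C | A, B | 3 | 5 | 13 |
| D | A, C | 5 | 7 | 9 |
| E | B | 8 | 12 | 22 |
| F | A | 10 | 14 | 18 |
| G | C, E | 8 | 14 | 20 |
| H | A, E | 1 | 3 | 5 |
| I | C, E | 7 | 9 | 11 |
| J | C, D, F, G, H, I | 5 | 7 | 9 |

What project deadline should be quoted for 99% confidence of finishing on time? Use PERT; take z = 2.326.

50.4 days

te_A = (2 + 4·8 + 20)/6 = 54/6 = 9; σ²_A = ((20−2)/6)² = 9.000
te_B = (8 + 4·9 + 10)/6 = 54/6 = 9; σ²_B = ((10−8)/6)² = 0.111
te_C = (3 + 4·5 + 13)/6 = 36/6 = 6; σ²_C = ((13−3)/6)² = 2.778
te_D = (5 + 4·7 + 9)/6 = 42/6 = 7; σ²_D = ((9−5)/6)² = 0.444
te_E = (8 + 4·12 + 22)/6 = 78/6 = 13; σ²_E = ((22−8)/6)² = 5.444
te_F = (10 + 4·14 + 18)/6 = 84/6 = 14; σ²_F = ((18−10)/6)² = 1.778
te_G = (8 + 4·14 + 20)/6 = 84/6 = 14; σ²_G = ((20−8)/6)² = 4.000
te_H = (1 + 4·3 + 5)/6 = 18/6 = 3; σ²_H = ((5−1)/6)² = 0.444
te_I = (7 + 4·9 + 11)/6 = 54/6 = 9; σ²_I = ((11−7)/6)² = 0.444
te_J = (5 + 4·7 + 9)/6 = 42/6 = 7; σ²_J = ((9−5)/6)² = 0.444

Forward pass:
ES_A = 0; EF_A = 9
ES_B = 0; EF_B = 9
ES_C = max(EF_A=9, EF_B=9) = 9; EF_C = 9+6 = 15
ES_D = max(EF_A=9, EF_C=15) = 15; EF_D = 15+7 = 22
ES_E = 9; EF_E = 9+13 = 22
ES_F = 9; EF_F = 9+14 = 23
ES_G = max(EF_C=15, EF_E=22) = 22; EF_G = 22+14 = 36
ES_H = max(EF_A=9, EF_E=22) = 22; EF_H = 22+3 = 25
ES_I = max(EF_C=15, EF_E=22) = 22; EF_I = 22+9 = 31
ES_J = max(EF_C=15, EF_D=22, EF_F=23, EF_G=36, EF_H=25, EF_I=31) = 36; EF_J = 36+7 = 43
Expected project duration μ = 43 days. Critical path: B → E → G → J.

Variance along critical path = 0.111 + 5.444 + 4.000 + 0.444 = 10.000; σ = 3.162 days.
D = μ + z·σ = 43 + 2.326·3.162 = 50.4 days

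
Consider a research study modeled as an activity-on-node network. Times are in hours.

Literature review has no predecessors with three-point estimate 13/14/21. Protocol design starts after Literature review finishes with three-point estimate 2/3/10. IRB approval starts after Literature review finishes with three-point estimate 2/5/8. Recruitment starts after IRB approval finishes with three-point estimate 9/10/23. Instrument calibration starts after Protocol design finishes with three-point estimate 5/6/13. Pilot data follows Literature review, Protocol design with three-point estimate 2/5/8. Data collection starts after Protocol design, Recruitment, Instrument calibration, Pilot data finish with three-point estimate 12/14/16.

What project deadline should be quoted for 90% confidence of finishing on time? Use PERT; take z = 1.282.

te_Literature review = (13 + 4·14 + 21)/6 = 90/6 = 15; σ²_Literature review = ((21−13)/6)² = 1.778
te_Protocol design = (2 + 4·3 + 10)/6 = 24/6 = 4; σ²_Protocol design = ((10−2)/6)² = 1.778
te_IRB approval = (2 + 4·5 + 8)/6 = 30/6 = 5; σ²_IRB approval = ((8−2)/6)² = 1.000
te_Recruitment = (9 + 4·10 + 23)/6 = 72/6 = 12; σ²_Recruitment = ((23−9)/6)² = 5.444
te_Instrument calibration = (5 + 4·6 + 13)/6 = 42/6 = 7; σ²_Instrument calibration = ((13−5)/6)² = 1.778
te_Pilot data = (2 + 4·5 + 8)/6 = 30/6 = 5; σ²_Pilot data = ((8−2)/6)² = 1.000
te_Data collection = (12 + 4·14 + 16)/6 = 84/6 = 14; σ²_Data collection = ((16−12)/6)² = 0.444

Forward pass:
ES_Literature review = 0; EF_Literature review = 15
ES_Protocol design = 15; EF_Protocol design = 15+4 = 19
ES_IRB approval = 15; EF_IRB approval = 15+5 = 20
ES_Recruitment = 20; EF_Recruitment = 20+12 = 32
ES_Instrument calibration = 19; EF_Instrument calibration = 19+7 = 26
ES_Pilot data = max(EF_Literature review=15, EF_Protocol design=19) = 19; EF_Pilot data = 19+5 = 24
ES_Data collection = max(EF_Protocol design=19, EF_Recruitment=32, EF_Instrument calibration=26, EF_Pilot data=24) = 32; EF_Data collection = 32+14 = 46
Expected project duration μ = 46 hours. Critical path: Literature review → IRB approval → Recruitment → Data collection.

Variance along critical path = 1.778 + 1.000 + 5.444 + 0.444 = 8.667; σ = 2.944 hours.
D = μ + z·σ = 46 + 1.282·2.944 = 49.8 hours

49.8 hours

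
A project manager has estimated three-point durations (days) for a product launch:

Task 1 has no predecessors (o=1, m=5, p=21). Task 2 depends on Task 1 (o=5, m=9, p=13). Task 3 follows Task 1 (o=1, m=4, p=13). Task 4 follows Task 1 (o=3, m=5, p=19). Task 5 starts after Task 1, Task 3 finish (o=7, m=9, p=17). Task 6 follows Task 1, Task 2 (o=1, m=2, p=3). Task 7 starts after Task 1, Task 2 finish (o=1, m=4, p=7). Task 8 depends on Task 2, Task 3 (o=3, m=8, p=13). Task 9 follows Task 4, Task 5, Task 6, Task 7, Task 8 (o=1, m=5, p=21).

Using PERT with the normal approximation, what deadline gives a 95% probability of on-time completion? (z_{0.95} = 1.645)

39.5 days

te_Task 1 = (1 + 4·5 + 21)/6 = 42/6 = 7; σ²_Task 1 = ((21−1)/6)² = 11.111
te_Task 2 = (5 + 4·9 + 13)/6 = 54/6 = 9; σ²_Task 2 = ((13−5)/6)² = 1.778
te_Task 3 = (1 + 4·4 + 13)/6 = 30/6 = 5; σ²_Task 3 = ((13−1)/6)² = 4.000
te_Task 4 = (3 + 4·5 + 19)/6 = 42/6 = 7; σ²_Task 4 = ((19−3)/6)² = 7.111
te_Task 5 = (7 + 4·9 + 17)/6 = 60/6 = 10; σ²_Task 5 = ((17−7)/6)² = 2.778
te_Task 6 = (1 + 4·2 + 3)/6 = 12/6 = 2; σ²_Task 6 = ((3−1)/6)² = 0.111
te_Task 7 = (1 + 4·4 + 7)/6 = 24/6 = 4; σ²_Task 7 = ((7−1)/6)² = 1.000
te_Task 8 = (3 + 4·8 + 13)/6 = 48/6 = 8; σ²_Task 8 = ((13−3)/6)² = 2.778
te_Task 9 = (1 + 4·5 + 21)/6 = 42/6 = 7; σ²_Task 9 = ((21−1)/6)² = 11.111

Forward pass:
ES_Task 1 = 0; EF_Task 1 = 7
ES_Task 2 = 7; EF_Task 2 = 7+9 = 16
ES_Task 3 = 7; EF_Task 3 = 7+5 = 12
ES_Task 4 = 7; EF_Task 4 = 7+7 = 14
ES_Task 5 = max(EF_Task 1=7, EF_Task 3=12) = 12; EF_Task 5 = 12+10 = 22
ES_Task 6 = max(EF_Task 1=7, EF_Task 2=16) = 16; EF_Task 6 = 16+2 = 18
ES_Task 7 = max(EF_Task 1=7, EF_Task 2=16) = 16; EF_Task 7 = 16+4 = 20
ES_Task 8 = max(EF_Task 2=16, EF_Task 3=12) = 16; EF_Task 8 = 16+8 = 24
ES_Task 9 = max(EF_Task 4=14, EF_Task 5=22, EF_Task 6=18, EF_Task 7=20, EF_Task 8=24) = 24; EF_Task 9 = 24+7 = 31
Expected project duration μ = 31 days. Critical path: Task 1 → Task 2 → Task 8 → Task 9.

Variance along critical path = 11.111 + 1.778 + 2.778 + 11.111 = 26.778; σ = 5.175 days.
D = μ + z·σ = 31 + 1.645·5.175 = 39.5 days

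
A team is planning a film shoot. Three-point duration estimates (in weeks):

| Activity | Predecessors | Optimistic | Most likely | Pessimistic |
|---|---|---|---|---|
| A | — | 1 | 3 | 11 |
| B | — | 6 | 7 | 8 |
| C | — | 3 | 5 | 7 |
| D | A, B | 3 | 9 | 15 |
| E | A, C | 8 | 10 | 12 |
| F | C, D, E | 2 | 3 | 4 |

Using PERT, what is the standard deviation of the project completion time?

te_A = (1 + 4·3 + 11)/6 = 24/6 = 4; σ²_A = ((11−1)/6)² = 2.778
te_B = (6 + 4·7 + 8)/6 = 42/6 = 7; σ²_B = ((8−6)/6)² = 0.111
te_C = (3 + 4·5 + 7)/6 = 30/6 = 5; σ²_C = ((7−3)/6)² = 0.444
te_D = (3 + 4·9 + 15)/6 = 54/6 = 9; σ²_D = ((15−3)/6)² = 4.000
te_E = (8 + 4·10 + 12)/6 = 60/6 = 10; σ²_E = ((12−8)/6)² = 0.444
te_F = (2 + 4·3 + 4)/6 = 18/6 = 3; σ²_F = ((4−2)/6)² = 0.111

Forward pass:
ES_A = 0; EF_A = 4
ES_B = 0; EF_B = 7
ES_C = 0; EF_C = 5
ES_D = max(EF_A=4, EF_B=7) = 7; EF_D = 7+9 = 16
ES_E = max(EF_A=4, EF_C=5) = 5; EF_E = 5+10 = 15
ES_F = max(EF_C=5, EF_D=16, EF_E=15) = 16; EF_F = 16+3 = 19
Expected project duration μ = 19 weeks. Critical path: B → D → F.

Variance along critical path = 0.111 + 4.000 + 0.111 = 4.222
σ = √4.222 = 2.055 weeks

2.05 weeks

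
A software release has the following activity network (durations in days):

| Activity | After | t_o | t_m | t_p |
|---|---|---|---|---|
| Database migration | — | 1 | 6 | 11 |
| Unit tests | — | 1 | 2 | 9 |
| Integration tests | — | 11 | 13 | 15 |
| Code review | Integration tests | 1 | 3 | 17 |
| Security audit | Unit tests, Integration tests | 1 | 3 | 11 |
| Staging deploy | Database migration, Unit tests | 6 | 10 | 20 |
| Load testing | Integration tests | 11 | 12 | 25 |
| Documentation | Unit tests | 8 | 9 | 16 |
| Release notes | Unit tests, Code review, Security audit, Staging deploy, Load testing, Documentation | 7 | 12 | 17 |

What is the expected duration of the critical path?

te_Database migration = (1 + 4·6 + 11)/6 = 36/6 = 6
te_Unit tests = (1 + 4·2 + 9)/6 = 18/6 = 3
te_Integration tests = (11 + 4·13 + 15)/6 = 78/6 = 13
te_Code review = (1 + 4·3 + 17)/6 = 30/6 = 5
te_Security audit = (1 + 4·3 + 11)/6 = 24/6 = 4
te_Staging deploy = (6 + 4·10 + 20)/6 = 66/6 = 11
te_Load testing = (11 + 4·12 + 25)/6 = 84/6 = 14
te_Documentation = (8 + 4·9 + 16)/6 = 60/6 = 10
te_Release notes = (7 + 4·12 + 17)/6 = 72/6 = 12

Forward pass:
ES_Database migration = 0; EF_Database migration = 6
ES_Unit tests = 0; EF_Unit tests = 3
ES_Integration tests = 0; EF_Integration tests = 13
ES_Code review = 13; EF_Code review = 13+5 = 18
ES_Security audit = max(EF_Unit tests=3, EF_Integration tests=13) = 13; EF_Security audit = 13+4 = 17
ES_Staging deploy = max(EF_Database migration=6, EF_Unit tests=3) = 6; EF_Staging deploy = 6+11 = 17
ES_Load testing = 13; EF_Load testing = 13+14 = 27
ES_Documentation = 3; EF_Documentation = 3+10 = 13
ES_Release notes = max(EF_Unit tests=3, EF_Code review=18, EF_Security audit=17, EF_Staging deploy=17, EF_Load testing=27, EF_Documentation=13) = 27; EF_Release notes = 27+12 = 39
Expected project duration μ = 39 days. Critical path: Integration tests → Load testing → Release notes.

39 days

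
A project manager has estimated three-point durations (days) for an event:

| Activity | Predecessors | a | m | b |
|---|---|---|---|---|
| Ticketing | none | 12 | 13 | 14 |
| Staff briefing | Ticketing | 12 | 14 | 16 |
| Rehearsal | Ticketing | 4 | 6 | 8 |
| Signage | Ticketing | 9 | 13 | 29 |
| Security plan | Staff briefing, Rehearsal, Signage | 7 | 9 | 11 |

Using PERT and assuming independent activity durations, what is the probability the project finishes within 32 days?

te_Ticketing = (12 + 4·13 + 14)/6 = 78/6 = 13; σ²_Ticketing = ((14−12)/6)² = 0.111
te_Staff briefing = (12 + 4·14 + 16)/6 = 84/6 = 14; σ²_Staff briefing = ((16−12)/6)² = 0.444
te_Rehearsal = (4 + 4·6 + 8)/6 = 36/6 = 6; σ²_Rehearsal = ((8−4)/6)² = 0.444
te_Signage = (9 + 4·13 + 29)/6 = 90/6 = 15; σ²_Signage = ((29−9)/6)² = 11.111
te_Security plan = (7 + 4·9 + 11)/6 = 54/6 = 9; σ²_Security plan = ((11−7)/6)² = 0.444

Forward pass:
ES_Ticketing = 0; EF_Ticketing = 13
ES_Staff briefing = 13; EF_Staff briefing = 13+14 = 27
ES_Rehearsal = 13; EF_Rehearsal = 13+6 = 19
ES_Signage = 13; EF_Signage = 13+15 = 28
ES_Security plan = max(EF_Staff briefing=27, EF_Rehearsal=19, EF_Signage=28) = 28; EF_Security plan = 28+9 = 37
Expected project duration μ = 37 days. Critical path: Ticketing → Signage → Security plan.

Variance along critical path = 0.111 + 11.111 + 0.444 = 11.667; σ = √11.667 = 3.416 days.
Z = (32 − 37) / 3.416 = -1.464
P(T ≤ 32) = Φ(-1.464) ≈ 0.072

0.072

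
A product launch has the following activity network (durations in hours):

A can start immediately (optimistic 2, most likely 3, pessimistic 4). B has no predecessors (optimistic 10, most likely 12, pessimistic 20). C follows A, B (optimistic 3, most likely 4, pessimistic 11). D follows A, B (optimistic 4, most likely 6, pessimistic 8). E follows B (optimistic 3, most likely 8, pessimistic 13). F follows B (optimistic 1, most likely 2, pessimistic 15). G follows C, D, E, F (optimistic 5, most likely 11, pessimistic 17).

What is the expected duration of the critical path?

te_A = (2 + 4·3 + 4)/6 = 18/6 = 3
te_B = (10 + 4·12 + 20)/6 = 78/6 = 13
te_C = (3 + 4·4 + 11)/6 = 30/6 = 5
te_D = (4 + 4·6 + 8)/6 = 36/6 = 6
te_E = (3 + 4·8 + 13)/6 = 48/6 = 8
te_F = (1 + 4·2 + 15)/6 = 24/6 = 4
te_G = (5 + 4·11 + 17)/6 = 66/6 = 11

Forward pass:
ES_A = 0; EF_A = 3
ES_B = 0; EF_B = 13
ES_C = max(EF_A=3, EF_B=13) = 13; EF_C = 13+5 = 18
ES_D = max(EF_A=3, EF_B=13) = 13; EF_D = 13+6 = 19
ES_E = 13; EF_E = 13+8 = 21
ES_F = 13; EF_F = 13+4 = 17
ES_G = max(EF_C=18, EF_D=19, EF_E=21, EF_F=17) = 21; EF_G = 21+11 = 32
Expected project duration μ = 32 hours. Critical path: B → E → G.

32 hours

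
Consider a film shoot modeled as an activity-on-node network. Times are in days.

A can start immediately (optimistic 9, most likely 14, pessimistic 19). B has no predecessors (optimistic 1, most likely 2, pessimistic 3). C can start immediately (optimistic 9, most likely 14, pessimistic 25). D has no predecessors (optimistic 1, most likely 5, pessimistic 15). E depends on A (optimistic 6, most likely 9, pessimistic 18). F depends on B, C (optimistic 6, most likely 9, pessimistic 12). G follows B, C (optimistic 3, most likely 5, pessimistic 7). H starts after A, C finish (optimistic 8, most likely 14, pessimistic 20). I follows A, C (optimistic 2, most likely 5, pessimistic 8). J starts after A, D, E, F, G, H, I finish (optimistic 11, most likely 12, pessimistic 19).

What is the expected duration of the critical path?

te_A = (9 + 4·14 + 19)/6 = 84/6 = 14
te_B = (1 + 4·2 + 3)/6 = 12/6 = 2
te_C = (9 + 4·14 + 25)/6 = 90/6 = 15
te_D = (1 + 4·5 + 15)/6 = 36/6 = 6
te_E = (6 + 4·9 + 18)/6 = 60/6 = 10
te_F = (6 + 4·9 + 12)/6 = 54/6 = 9
te_G = (3 + 4·5 + 7)/6 = 30/6 = 5
te_H = (8 + 4·14 + 20)/6 = 84/6 = 14
te_I = (2 + 4·5 + 8)/6 = 30/6 = 5
te_J = (11 + 4·12 + 19)/6 = 78/6 = 13

Forward pass:
ES_A = 0; EF_A = 14
ES_B = 0; EF_B = 2
ES_C = 0; EF_C = 15
ES_D = 0; EF_D = 6
ES_E = 14; EF_E = 14+10 = 24
ES_F = max(EF_B=2, EF_C=15) = 15; EF_F = 15+9 = 24
ES_G = max(EF_B=2, EF_C=15) = 15; EF_G = 15+5 = 20
ES_H = max(EF_A=14, EF_C=15) = 15; EF_H = 15+14 = 29
ES_I = max(EF_A=14, EF_C=15) = 15; EF_I = 15+5 = 20
ES_J = max(EF_A=14, EF_D=6, EF_E=24, EF_F=24, EF_G=20, EF_H=29, EF_I=20) = 29; EF_J = 29+13 = 42
Expected project duration μ = 42 days. Critical path: C → H → J.

42 days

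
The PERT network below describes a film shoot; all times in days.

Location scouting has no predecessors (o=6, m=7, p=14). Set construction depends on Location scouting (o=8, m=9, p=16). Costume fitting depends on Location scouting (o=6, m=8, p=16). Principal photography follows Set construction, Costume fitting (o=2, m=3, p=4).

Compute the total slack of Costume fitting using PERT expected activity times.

te_Location scouting = (6 + 4·7 + 14)/6 = 48/6 = 8
te_Set construction = (8 + 4·9 + 16)/6 = 60/6 = 10
te_Costume fitting = (6 + 4·8 + 16)/6 = 54/6 = 9
te_Principal photography = (2 + 4·3 + 4)/6 = 18/6 = 3

Forward pass:
ES_Location scouting = 0; EF_Location scouting = 8
ES_Set construction = 8; EF_Set construction = 8+10 = 18
ES_Costume fitting = 8; EF_Costume fitting = 8+9 = 17
ES_Principal photography = max(EF_Set construction=18, EF_Costume fitting=17) = 18; EF_Principal photography = 18+3 = 21
Expected project duration μ = 21 days. Critical path: Location scouting → Set construction → Principal photography.

Backward pass:
LF_Principal photography = 21; LS_Principal photography = 21−3 = 18
LF_Costume fitting = LS_Principal photography = 18; LS_Costume fitting = 18−9 = 9
LF_Set construction = LS_Principal photography = 18; LS_Set construction = 18−10 = 8
LF_Location scouting = min(LS_Set construction=8, LS_Costume fitting=9) = 8; LS_Location scouting = 8−8 = 0
Slack_Costume fitting = LS_Costume fitting − ES_Costume fitting = 9 − 8 = 1

1 days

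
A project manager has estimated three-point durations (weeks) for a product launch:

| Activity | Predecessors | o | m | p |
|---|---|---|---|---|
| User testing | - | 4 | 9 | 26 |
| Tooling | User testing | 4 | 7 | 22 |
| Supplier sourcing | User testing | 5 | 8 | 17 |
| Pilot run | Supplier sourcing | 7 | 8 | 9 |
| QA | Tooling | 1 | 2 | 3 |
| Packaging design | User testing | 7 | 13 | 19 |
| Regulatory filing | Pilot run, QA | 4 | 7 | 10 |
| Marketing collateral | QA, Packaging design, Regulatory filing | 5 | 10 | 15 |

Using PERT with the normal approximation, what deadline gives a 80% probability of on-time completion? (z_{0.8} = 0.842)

te_User testing = (4 + 4·9 + 26)/6 = 66/6 = 11; σ²_User testing = ((26−4)/6)² = 13.444
te_Tooling = (4 + 4·7 + 22)/6 = 54/6 = 9; σ²_Tooling = ((22−4)/6)² = 9.000
te_Supplier sourcing = (5 + 4·8 + 17)/6 = 54/6 = 9; σ²_Supplier sourcing = ((17−5)/6)² = 4.000
te_Pilot run = (7 + 4·8 + 9)/6 = 48/6 = 8; σ²_Pilot run = ((9−7)/6)² = 0.111
te_QA = (1 + 4·2 + 3)/6 = 12/6 = 2; σ²_QA = ((3−1)/6)² = 0.111
te_Packaging design = (7 + 4·13 + 19)/6 = 78/6 = 13; σ²_Packaging design = ((19−7)/6)² = 4.000
te_Regulatory filing = (4 + 4·7 + 10)/6 = 42/6 = 7; σ²_Regulatory filing = ((10−4)/6)² = 1.000
te_Marketing collateral = (5 + 4·10 + 15)/6 = 60/6 = 10; σ²_Marketing collateral = ((15−5)/6)² = 2.778

Forward pass:
ES_User testing = 0; EF_User testing = 11
ES_Tooling = 11; EF_Tooling = 11+9 = 20
ES_Supplier sourcing = 11; EF_Supplier sourcing = 11+9 = 20
ES_Pilot run = 20; EF_Pilot run = 20+8 = 28
ES_QA = 20; EF_QA = 20+2 = 22
ES_Packaging design = 11; EF_Packaging design = 11+13 = 24
ES_Regulatory filing = max(EF_Pilot run=28, EF_QA=22) = 28; EF_Regulatory filing = 28+7 = 35
ES_Marketing collateral = max(EF_QA=22, EF_Packaging design=24, EF_Regulatory filing=35) = 35; EF_Marketing collateral = 35+10 = 45
Expected project duration μ = 45 weeks. Critical path: User testing → Supplier sourcing → Pilot run → Regulatory filing → Marketing collateral.

Variance along critical path = 13.444 + 4.000 + 0.111 + 1.000 + 2.778 = 21.333; σ = 4.619 weeks.
D = μ + z·σ = 45 + 0.842·4.619 = 48.9 weeks

48.9 weeks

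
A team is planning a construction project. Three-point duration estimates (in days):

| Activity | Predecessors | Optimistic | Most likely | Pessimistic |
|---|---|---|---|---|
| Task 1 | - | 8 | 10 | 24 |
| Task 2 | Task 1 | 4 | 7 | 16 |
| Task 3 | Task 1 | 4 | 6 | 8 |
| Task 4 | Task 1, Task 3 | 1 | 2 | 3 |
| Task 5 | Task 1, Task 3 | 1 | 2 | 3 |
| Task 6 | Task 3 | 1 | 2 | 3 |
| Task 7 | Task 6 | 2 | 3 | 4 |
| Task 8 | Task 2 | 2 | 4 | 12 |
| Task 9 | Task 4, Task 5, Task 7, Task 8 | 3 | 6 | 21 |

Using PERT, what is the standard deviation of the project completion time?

te_Task 1 = (8 + 4·10 + 24)/6 = 72/6 = 12; σ²_Task 1 = ((24−8)/6)² = 7.111
te_Task 2 = (4 + 4·7 + 16)/6 = 48/6 = 8; σ²_Task 2 = ((16−4)/6)² = 4.000
te_Task 3 = (4 + 4·6 + 8)/6 = 36/6 = 6; σ²_Task 3 = ((8−4)/6)² = 0.444
te_Task 4 = (1 + 4·2 + 3)/6 = 12/6 = 2; σ²_Task 4 = ((3−1)/6)² = 0.111
te_Task 5 = (1 + 4·2 + 3)/6 = 12/6 = 2; σ²_Task 5 = ((3−1)/6)² = 0.111
te_Task 6 = (1 + 4·2 + 3)/6 = 12/6 = 2; σ²_Task 6 = ((3−1)/6)² = 0.111
te_Task 7 = (2 + 4·3 + 4)/6 = 18/6 = 3; σ²_Task 7 = ((4−2)/6)² = 0.111
te_Task 8 = (2 + 4·4 + 12)/6 = 30/6 = 5; σ²_Task 8 = ((12−2)/6)² = 2.778
te_Task 9 = (3 + 4·6 + 21)/6 = 48/6 = 8; σ²_Task 9 = ((21−3)/6)² = 9.000

Forward pass:
ES_Task 1 = 0; EF_Task 1 = 12
ES_Task 2 = 12; EF_Task 2 = 12+8 = 20
ES_Task 3 = 12; EF_Task 3 = 12+6 = 18
ES_Task 4 = max(EF_Task 1=12, EF_Task 3=18) = 18; EF_Task 4 = 18+2 = 20
ES_Task 5 = max(EF_Task 1=12, EF_Task 3=18) = 18; EF_Task 5 = 18+2 = 20
ES_Task 6 = 18; EF_Task 6 = 18+2 = 20
ES_Task 7 = 20; EF_Task 7 = 20+3 = 23
ES_Task 8 = 20; EF_Task 8 = 20+5 = 25
ES_Task 9 = max(EF_Task 4=20, EF_Task 5=20, EF_Task 7=23, EF_Task 8=25) = 25; EF_Task 9 = 25+8 = 33
Expected project duration μ = 33 days. Critical path: Task 1 → Task 2 → Task 8 → Task 9.

Variance along critical path = 7.111 + 4.000 + 2.778 + 9.000 = 22.889
σ = √22.889 = 4.784 days

4.78 days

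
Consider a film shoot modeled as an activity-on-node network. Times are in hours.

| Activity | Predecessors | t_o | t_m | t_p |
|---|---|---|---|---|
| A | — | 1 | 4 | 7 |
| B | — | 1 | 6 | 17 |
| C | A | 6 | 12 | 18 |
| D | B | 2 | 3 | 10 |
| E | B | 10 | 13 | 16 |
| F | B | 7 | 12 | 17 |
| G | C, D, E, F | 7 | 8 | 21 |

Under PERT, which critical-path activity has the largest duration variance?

B

te_A = (1 + 4·4 + 7)/6 = 24/6 = 4; σ²_A = ((7−1)/6)² = 1.000
te_B = (1 + 4·6 + 17)/6 = 42/6 = 7; σ²_B = ((17−1)/6)² = 7.111
te_C = (6 + 4·12 + 18)/6 = 72/6 = 12; σ²_C = ((18−6)/6)² = 4.000
te_D = (2 + 4·3 + 10)/6 = 24/6 = 4; σ²_D = ((10−2)/6)² = 1.778
te_E = (10 + 4·13 + 16)/6 = 78/6 = 13; σ²_E = ((16−10)/6)² = 1.000
te_F = (7 + 4·12 + 17)/6 = 72/6 = 12; σ²_F = ((17−7)/6)² = 2.778
te_G = (7 + 4·8 + 21)/6 = 60/6 = 10; σ²_G = ((21−7)/6)² = 5.444

Forward pass:
ES_A = 0; EF_A = 4
ES_B = 0; EF_B = 7
ES_C = 4; EF_C = 4+12 = 16
ES_D = 7; EF_D = 7+4 = 11
ES_E = 7; EF_E = 7+13 = 20
ES_F = 7; EF_F = 7+12 = 19
ES_G = max(EF_C=16, EF_D=11, EF_E=20, EF_F=19) = 20; EF_G = 20+10 = 30
Expected project duration μ = 30 hours. Critical path: B → E → G.

Variances on critical path: σ²_B=7.111, σ²_E=1.000, σ²_G=5.444.
Largest is σ²_B = 7.111.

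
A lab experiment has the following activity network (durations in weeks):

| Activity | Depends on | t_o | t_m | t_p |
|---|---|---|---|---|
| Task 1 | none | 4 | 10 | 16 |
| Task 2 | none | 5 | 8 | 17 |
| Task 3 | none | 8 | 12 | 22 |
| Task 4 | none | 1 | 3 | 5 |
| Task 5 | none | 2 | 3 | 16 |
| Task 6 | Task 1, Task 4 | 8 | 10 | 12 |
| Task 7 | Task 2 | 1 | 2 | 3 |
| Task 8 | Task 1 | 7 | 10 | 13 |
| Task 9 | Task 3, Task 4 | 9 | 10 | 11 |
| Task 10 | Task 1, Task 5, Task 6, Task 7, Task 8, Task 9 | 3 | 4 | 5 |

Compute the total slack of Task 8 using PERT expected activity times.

te_Task 1 = (4 + 4·10 + 16)/6 = 60/6 = 10
te_Task 2 = (5 + 4·8 + 17)/6 = 54/6 = 9
te_Task 3 = (8 + 4·12 + 22)/6 = 78/6 = 13
te_Task 4 = (1 + 4·3 + 5)/6 = 18/6 = 3
te_Task 5 = (2 + 4·3 + 16)/6 = 30/6 = 5
te_Task 6 = (8 + 4·10 + 12)/6 = 60/6 = 10
te_Task 7 = (1 + 4·2 + 3)/6 = 12/6 = 2
te_Task 8 = (7 + 4·10 + 13)/6 = 60/6 = 10
te_Task 9 = (9 + 4·10 + 11)/6 = 60/6 = 10
te_Task 10 = (3 + 4·4 + 5)/6 = 24/6 = 4

Forward pass:
ES_Task 1 = 0; EF_Task 1 = 10
ES_Task 2 = 0; EF_Task 2 = 9
ES_Task 3 = 0; EF_Task 3 = 13
ES_Task 4 = 0; EF_Task 4 = 3
ES_Task 5 = 0; EF_Task 5 = 5
ES_Task 6 = max(EF_Task 1=10, EF_Task 4=3) = 10; EF_Task 6 = 10+10 = 20
ES_Task 7 = 9; EF_Task 7 = 9+2 = 11
ES_Task 8 = 10; EF_Task 8 = 10+10 = 20
ES_Task 9 = max(EF_Task 3=13, EF_Task 4=3) = 13; EF_Task 9 = 13+10 = 23
ES_Task 10 = max(EF_Task 1=10, EF_Task 5=5, EF_Task 6=20, EF_Task 7=11, EF_Task 8=20, EF_Task 9=23) = 23; EF_Task 10 = 23+4 = 27
Expected project duration μ = 27 weeks. Critical path: Task 3 → Task 9 → Task 10.

Backward pass:
LF_Task 10 = 27; LS_Task 10 = 27−4 = 23
LF_Task 9 = LS_Task 10 = 23; LS_Task 9 = 23−10 = 13
LF_Task 8 = LS_Task 10 = 23; LS_Task 8 = 23−10 = 13
LF_Task 7 = LS_Task 10 = 23; LS_Task 7 = 23−2 = 21
LF_Task 6 = LS_Task 10 = 23; LS_Task 6 = 23−10 = 13
LF_Task 5 = LS_Task 10 = 23; LS_Task 5 = 23−5 = 18
LF_Task 4 = min(LS_Task 6=13, LS_Task 9=13) = 13; LS_Task 4 = 13−3 = 10
LF_Task 3 = LS_Task 9 = 13; LS_Task 3 = 13−13 = 0
LF_Task 2 = LS_Task 7 = 21; LS_Task 2 = 21−9 = 12
LF_Task 1 = min(LS_Task 6=13, LS_Task 8=13, LS_Task 10=23) = 13; LS_Task 1 = 13−10 = 3
Slack_Task 8 = LS_Task 8 − ES_Task 8 = 13 − 10 = 3

3 weeks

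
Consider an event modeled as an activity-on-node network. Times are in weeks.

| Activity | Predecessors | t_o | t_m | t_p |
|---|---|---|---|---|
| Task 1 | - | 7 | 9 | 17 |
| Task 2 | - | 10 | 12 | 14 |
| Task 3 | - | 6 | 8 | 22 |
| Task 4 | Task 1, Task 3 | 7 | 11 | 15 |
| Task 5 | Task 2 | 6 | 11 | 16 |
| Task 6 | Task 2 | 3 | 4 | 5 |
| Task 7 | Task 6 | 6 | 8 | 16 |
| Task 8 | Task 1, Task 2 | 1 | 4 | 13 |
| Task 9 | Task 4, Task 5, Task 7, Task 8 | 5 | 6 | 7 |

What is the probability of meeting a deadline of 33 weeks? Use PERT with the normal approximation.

0.859

te_Task 1 = (7 + 4·9 + 17)/6 = 60/6 = 10; σ²_Task 1 = ((17−7)/6)² = 2.778
te_Task 2 = (10 + 4·12 + 14)/6 = 72/6 = 12; σ²_Task 2 = ((14−10)/6)² = 0.444
te_Task 3 = (6 + 4·8 + 22)/6 = 60/6 = 10; σ²_Task 3 = ((22−6)/6)² = 7.111
te_Task 4 = (7 + 4·11 + 15)/6 = 66/6 = 11; σ²_Task 4 = ((15−7)/6)² = 1.778
te_Task 5 = (6 + 4·11 + 16)/6 = 66/6 = 11; σ²_Task 5 = ((16−6)/6)² = 2.778
te_Task 6 = (3 + 4·4 + 5)/6 = 24/6 = 4; σ²_Task 6 = ((5−3)/6)² = 0.111
te_Task 7 = (6 + 4·8 + 16)/6 = 54/6 = 9; σ²_Task 7 = ((16−6)/6)² = 2.778
te_Task 8 = (1 + 4·4 + 13)/6 = 30/6 = 5; σ²_Task 8 = ((13−1)/6)² = 4.000
te_Task 9 = (5 + 4·6 + 7)/6 = 36/6 = 6; σ²_Task 9 = ((7−5)/6)² = 0.111

Forward pass:
ES_Task 1 = 0; EF_Task 1 = 10
ES_Task 2 = 0; EF_Task 2 = 12
ES_Task 3 = 0; EF_Task 3 = 10
ES_Task 4 = max(EF_Task 1=10, EF_Task 3=10) = 10; EF_Task 4 = 10+11 = 21
ES_Task 5 = 12; EF_Task 5 = 12+11 = 23
ES_Task 6 = 12; EF_Task 6 = 12+4 = 16
ES_Task 7 = 16; EF_Task 7 = 16+9 = 25
ES_Task 8 = max(EF_Task 1=10, EF_Task 2=12) = 12; EF_Task 8 = 12+5 = 17
ES_Task 9 = max(EF_Task 4=21, EF_Task 5=23, EF_Task 7=25, EF_Task 8=17) = 25; EF_Task 9 = 25+6 = 31
Expected project duration μ = 31 weeks. Critical path: Task 2 → Task 6 → Task 7 → Task 9.

Variance along critical path = 0.444 + 0.111 + 2.778 + 0.111 = 3.444; σ = √3.444 = 1.856 weeks.
Z = (33 − 31) / 1.856 = 1.078
P(T ≤ 33) = Φ(1.078) ≈ 0.859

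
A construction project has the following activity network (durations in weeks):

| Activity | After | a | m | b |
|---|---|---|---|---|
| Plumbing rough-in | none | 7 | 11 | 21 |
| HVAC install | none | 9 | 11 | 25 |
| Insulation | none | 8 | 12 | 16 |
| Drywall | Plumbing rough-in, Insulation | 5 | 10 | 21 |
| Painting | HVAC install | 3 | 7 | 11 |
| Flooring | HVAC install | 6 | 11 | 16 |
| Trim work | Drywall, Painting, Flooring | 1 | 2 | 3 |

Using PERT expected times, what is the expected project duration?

26 weeks

te_Plumbing rough-in = (7 + 4·11 + 21)/6 = 72/6 = 12
te_HVAC install = (9 + 4·11 + 25)/6 = 78/6 = 13
te_Insulation = (8 + 4·12 + 16)/6 = 72/6 = 12
te_Drywall = (5 + 4·10 + 21)/6 = 66/6 = 11
te_Painting = (3 + 4·7 + 11)/6 = 42/6 = 7
te_Flooring = (6 + 4·11 + 16)/6 = 66/6 = 11
te_Trim work = (1 + 4·2 + 3)/6 = 12/6 = 2

Forward pass:
ES_Plumbing rough-in = 0; EF_Plumbing rough-in = 12
ES_HVAC install = 0; EF_HVAC install = 13
ES_Insulation = 0; EF_Insulation = 12
ES_Drywall = max(EF_Plumbing rough-in=12, EF_Insulation=12) = 12; EF_Drywall = 12+11 = 23
ES_Painting = 13; EF_Painting = 13+7 = 20
ES_Flooring = 13; EF_Flooring = 13+11 = 24
ES_Trim work = max(EF_Drywall=23, EF_Painting=20, EF_Flooring=24) = 24; EF_Trim work = 24+2 = 26
Expected project duration μ = 26 weeks. Critical path: HVAC install → Flooring → Trim work.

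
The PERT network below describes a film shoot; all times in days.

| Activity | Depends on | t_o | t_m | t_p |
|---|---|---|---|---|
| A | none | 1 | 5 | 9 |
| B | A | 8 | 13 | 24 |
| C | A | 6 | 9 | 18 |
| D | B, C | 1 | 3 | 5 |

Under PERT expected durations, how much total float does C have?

te_A = (1 + 4·5 + 9)/6 = 30/6 = 5
te_B = (8 + 4·13 + 24)/6 = 84/6 = 14
te_C = (6 + 4·9 + 18)/6 = 60/6 = 10
te_D = (1 + 4·3 + 5)/6 = 18/6 = 3

Forward pass:
ES_A = 0; EF_A = 5
ES_B = 5; EF_B = 5+14 = 19
ES_C = 5; EF_C = 5+10 = 15
ES_D = max(EF_B=19, EF_C=15) = 19; EF_D = 19+3 = 22
Expected project duration μ = 22 days. Critical path: A → B → D.

Backward pass:
LF_D = 22; LS_D = 22−3 = 19
LF_C = LS_D = 19; LS_C = 19−10 = 9
LF_B = LS_D = 19; LS_B = 19−14 = 5
LF_A = min(LS_B=5, LS_C=9) = 5; LS_A = 5−5 = 0
Slack_C = LS_C − ES_C = 9 − 5 = 4

4 days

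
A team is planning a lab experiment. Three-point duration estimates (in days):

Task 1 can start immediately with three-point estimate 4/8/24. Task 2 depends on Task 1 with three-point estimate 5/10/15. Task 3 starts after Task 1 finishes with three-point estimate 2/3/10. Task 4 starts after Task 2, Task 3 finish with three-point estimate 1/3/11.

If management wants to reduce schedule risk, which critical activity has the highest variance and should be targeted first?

te_Task 1 = (4 + 4·8 + 24)/6 = 60/6 = 10; σ²_Task 1 = ((24−4)/6)² = 11.111
te_Task 2 = (5 + 4·10 + 15)/6 = 60/6 = 10; σ²_Task 2 = ((15−5)/6)² = 2.778
te_Task 3 = (2 + 4·3 + 10)/6 = 24/6 = 4; σ²_Task 3 = ((10−2)/6)² = 1.778
te_Task 4 = (1 + 4·3 + 11)/6 = 24/6 = 4; σ²_Task 4 = ((11−1)/6)² = 2.778

Forward pass:
ES_Task 1 = 0; EF_Task 1 = 10
ES_Task 2 = 10; EF_Task 2 = 10+10 = 20
ES_Task 3 = 10; EF_Task 3 = 10+4 = 14
ES_Task 4 = max(EF_Task 2=20, EF_Task 3=14) = 20; EF_Task 4 = 20+4 = 24
Expected project duration μ = 24 days. Critical path: Task 1 → Task 2 → Task 4.

Variances on critical path: σ²_Task 1=11.111, σ²_Task 2=2.778, σ²_Task 4=2.778.
Largest is σ²_Task 1 = 11.111.

Task 1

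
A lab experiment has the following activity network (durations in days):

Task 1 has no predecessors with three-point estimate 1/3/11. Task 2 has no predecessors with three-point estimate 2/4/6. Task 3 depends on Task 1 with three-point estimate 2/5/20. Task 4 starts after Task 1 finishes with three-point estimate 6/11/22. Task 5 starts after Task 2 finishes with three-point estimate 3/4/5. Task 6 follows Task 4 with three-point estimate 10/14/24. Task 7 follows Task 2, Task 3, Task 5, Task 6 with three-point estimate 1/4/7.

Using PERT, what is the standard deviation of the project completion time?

te_Task 1 = (1 + 4·3 + 11)/6 = 24/6 = 4; σ²_Task 1 = ((11−1)/6)² = 2.778
te_Task 2 = (2 + 4·4 + 6)/6 = 24/6 = 4; σ²_Task 2 = ((6−2)/6)² = 0.444
te_Task 3 = (2 + 4·5 + 20)/6 = 42/6 = 7; σ²_Task 3 = ((20−2)/6)² = 9.000
te_Task 4 = (6 + 4·11 + 22)/6 = 72/6 = 12; σ²_Task 4 = ((22−6)/6)² = 7.111
te_Task 5 = (3 + 4·4 + 5)/6 = 24/6 = 4; σ²_Task 5 = ((5−3)/6)² = 0.111
te_Task 6 = (10 + 4·14 + 24)/6 = 90/6 = 15; σ²_Task 6 = ((24−10)/6)² = 5.444
te_Task 7 = (1 + 4·4 + 7)/6 = 24/6 = 4; σ²_Task 7 = ((7−1)/6)² = 1.000

Forward pass:
ES_Task 1 = 0; EF_Task 1 = 4
ES_Task 2 = 0; EF_Task 2 = 4
ES_Task 3 = 4; EF_Task 3 = 4+7 = 11
ES_Task 4 = 4; EF_Task 4 = 4+12 = 16
ES_Task 5 = 4; EF_Task 5 = 4+4 = 8
ES_Task 6 = 16; EF_Task 6 = 16+15 = 31
ES_Task 7 = max(EF_Task 2=4, EF_Task 3=11, EF_Task 5=8, EF_Task 6=31) = 31; EF_Task 7 = 31+4 = 35
Expected project duration μ = 35 days. Critical path: Task 1 → Task 4 → Task 6 → Task 7.

Variance along critical path = 2.778 + 7.111 + 5.444 + 1.000 = 16.333
σ = √16.333 = 4.041 days

4.04 days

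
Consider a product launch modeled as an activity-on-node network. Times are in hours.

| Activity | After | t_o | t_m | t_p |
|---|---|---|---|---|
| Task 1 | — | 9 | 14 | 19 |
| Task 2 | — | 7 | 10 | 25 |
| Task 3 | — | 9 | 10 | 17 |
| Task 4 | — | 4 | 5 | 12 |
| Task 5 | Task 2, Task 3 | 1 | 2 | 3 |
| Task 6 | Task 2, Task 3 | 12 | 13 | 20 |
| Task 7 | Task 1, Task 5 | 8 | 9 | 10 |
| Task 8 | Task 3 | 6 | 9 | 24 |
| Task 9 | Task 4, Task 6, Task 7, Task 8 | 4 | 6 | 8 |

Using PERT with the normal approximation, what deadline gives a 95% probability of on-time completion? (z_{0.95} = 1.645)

37.5 hours

te_Task 1 = (9 + 4·14 + 19)/6 = 84/6 = 14; σ²_Task 1 = ((19−9)/6)² = 2.778
te_Task 2 = (7 + 4·10 + 25)/6 = 72/6 = 12; σ²_Task 2 = ((25−7)/6)² = 9.000
te_Task 3 = (9 + 4·10 + 17)/6 = 66/6 = 11; σ²_Task 3 = ((17−9)/6)² = 1.778
te_Task 4 = (4 + 4·5 + 12)/6 = 36/6 = 6; σ²_Task 4 = ((12−4)/6)² = 1.778
te_Task 5 = (1 + 4·2 + 3)/6 = 12/6 = 2; σ²_Task 5 = ((3−1)/6)² = 0.111
te_Task 6 = (12 + 4·13 + 20)/6 = 84/6 = 14; σ²_Task 6 = ((20−12)/6)² = 1.778
te_Task 7 = (8 + 4·9 + 10)/6 = 54/6 = 9; σ²_Task 7 = ((10−8)/6)² = 0.111
te_Task 8 = (6 + 4·9 + 24)/6 = 66/6 = 11; σ²_Task 8 = ((24−6)/6)² = 9.000
te_Task 9 = (4 + 4·6 + 8)/6 = 36/6 = 6; σ²_Task 9 = ((8−4)/6)² = 0.444

Forward pass:
ES_Task 1 = 0; EF_Task 1 = 14
ES_Task 2 = 0; EF_Task 2 = 12
ES_Task 3 = 0; EF_Task 3 = 11
ES_Task 4 = 0; EF_Task 4 = 6
ES_Task 5 = max(EF_Task 2=12, EF_Task 3=11) = 12; EF_Task 5 = 12+2 = 14
ES_Task 6 = max(EF_Task 2=12, EF_Task 3=11) = 12; EF_Task 6 = 12+14 = 26
ES_Task 7 = max(EF_Task 1=14, EF_Task 5=14) = 14; EF_Task 7 = 14+9 = 23
ES_Task 8 = 11; EF_Task 8 = 11+11 = 22
ES_Task 9 = max(EF_Task 4=6, EF_Task 6=26, EF_Task 7=23, EF_Task 8=22) = 26; EF_Task 9 = 26+6 = 32
Expected project duration μ = 32 hours. Critical path: Task 2 → Task 6 → Task 9.

Variance along critical path = 9.000 + 1.778 + 0.444 = 11.222; σ = 3.350 hours.
D = μ + z·σ = 32 + 1.645·3.350 = 37.5 hours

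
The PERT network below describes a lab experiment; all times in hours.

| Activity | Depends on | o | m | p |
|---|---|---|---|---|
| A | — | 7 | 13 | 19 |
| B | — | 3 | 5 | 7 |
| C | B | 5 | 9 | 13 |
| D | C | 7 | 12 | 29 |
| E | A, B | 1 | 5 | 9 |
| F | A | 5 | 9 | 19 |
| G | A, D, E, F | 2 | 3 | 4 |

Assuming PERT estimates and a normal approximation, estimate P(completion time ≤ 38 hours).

0.961

te_A = (7 + 4·13 + 19)/6 = 78/6 = 13; σ²_A = ((19−7)/6)² = 4.000
te_B = (3 + 4·5 + 7)/6 = 30/6 = 5; σ²_B = ((7−3)/6)² = 0.444
te_C = (5 + 4·9 + 13)/6 = 54/6 = 9; σ²_C = ((13−5)/6)² = 1.778
te_D = (7 + 4·12 + 29)/6 = 84/6 = 14; σ²_D = ((29−7)/6)² = 13.444
te_E = (1 + 4·5 + 9)/6 = 30/6 = 5; σ²_E = ((9−1)/6)² = 1.778
te_F = (5 + 4·9 + 19)/6 = 60/6 = 10; σ²_F = ((19−5)/6)² = 5.444
te_G = (2 + 4·3 + 4)/6 = 18/6 = 3; σ²_G = ((4−2)/6)² = 0.111

Forward pass:
ES_A = 0; EF_A = 13
ES_B = 0; EF_B = 5
ES_C = 5; EF_C = 5+9 = 14
ES_D = 14; EF_D = 14+14 = 28
ES_E = max(EF_A=13, EF_B=5) = 13; EF_E = 13+5 = 18
ES_F = 13; EF_F = 13+10 = 23
ES_G = max(EF_A=13, EF_D=28, EF_E=18, EF_F=23) = 28; EF_G = 28+3 = 31
Expected project duration μ = 31 hours. Critical path: B → C → D → G.

Variance along critical path = 0.444 + 1.778 + 13.444 + 0.111 = 15.778; σ = √15.778 = 3.972 hours.
Z = (38 − 31) / 3.972 = 1.762
P(T ≤ 38) = Φ(1.762) ≈ 0.961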